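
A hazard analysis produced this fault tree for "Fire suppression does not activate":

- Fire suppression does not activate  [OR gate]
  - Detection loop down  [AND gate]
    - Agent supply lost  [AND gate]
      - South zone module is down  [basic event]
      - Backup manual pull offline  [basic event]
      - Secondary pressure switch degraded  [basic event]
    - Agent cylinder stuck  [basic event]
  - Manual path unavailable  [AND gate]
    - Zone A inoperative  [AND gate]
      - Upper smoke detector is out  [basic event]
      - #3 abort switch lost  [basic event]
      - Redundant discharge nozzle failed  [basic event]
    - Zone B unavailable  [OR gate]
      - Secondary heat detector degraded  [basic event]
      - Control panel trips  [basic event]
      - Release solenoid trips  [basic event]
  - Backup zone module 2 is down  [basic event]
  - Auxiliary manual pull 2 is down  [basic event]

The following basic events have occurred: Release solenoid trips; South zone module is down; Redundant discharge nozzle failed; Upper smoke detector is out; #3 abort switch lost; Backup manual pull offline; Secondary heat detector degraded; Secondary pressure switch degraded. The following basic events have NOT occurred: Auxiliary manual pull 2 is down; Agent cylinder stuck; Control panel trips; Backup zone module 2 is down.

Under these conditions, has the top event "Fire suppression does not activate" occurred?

Yes

Agent supply lost [AND]: South zone module is down=occurs, Backup manual pull offline=occurs, Secondary pressure switch degraded=occurs → all inputs occur → occurs.
Detection loop down [AND]: Agent supply lost=occurs, Agent cylinder stuck=not → not all inputs occur → does not occur.
Zone A inoperative [AND]: Upper smoke detector is out=occurs, #3 abort switch lost=occurs, Redundant discharge nozzle failed=occurs → all inputs occur → occurs.
Zone B unavailable [OR]: Secondary heat detector degraded=occurs, Control panel trips=not, Release solenoid trips=occurs → at least one input occurs → occurs.
Manual path unavailable [AND]: Zone A inoperative=occurs, Zone B unavailable=occurs → all inputs occur → occurs.
Fire suppression does not activate [OR]: Detection loop down=not, Manual path unavailable=occurs, Backup zone module 2 is down=not, Auxiliary manual pull 2 is down=not → at least one input occurs → occurs.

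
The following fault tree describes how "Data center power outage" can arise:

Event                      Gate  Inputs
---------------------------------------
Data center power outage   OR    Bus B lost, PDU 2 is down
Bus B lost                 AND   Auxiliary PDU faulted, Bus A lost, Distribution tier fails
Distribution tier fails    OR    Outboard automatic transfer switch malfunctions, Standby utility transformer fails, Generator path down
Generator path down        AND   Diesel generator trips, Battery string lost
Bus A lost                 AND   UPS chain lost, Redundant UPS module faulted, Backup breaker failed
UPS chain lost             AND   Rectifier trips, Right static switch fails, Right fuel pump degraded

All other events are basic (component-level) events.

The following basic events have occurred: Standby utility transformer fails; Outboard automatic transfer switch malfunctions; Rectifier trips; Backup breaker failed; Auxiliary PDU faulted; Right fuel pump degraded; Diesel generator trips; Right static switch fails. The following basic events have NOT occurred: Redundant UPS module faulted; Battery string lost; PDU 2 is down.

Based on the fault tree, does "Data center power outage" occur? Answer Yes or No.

No

UPS chain lost [AND]: Rectifier trips=occurs, Right static switch fails=occurs, Right fuel pump degraded=occurs → all inputs occur → occurs.
Bus A lost [AND]: UPS chain lost=occurs, Redundant UPS module faulted=not, Backup breaker failed=occurs → not all inputs occur → does not occur.
Generator path down [AND]: Diesel generator trips=occurs, Battery string lost=not → not all inputs occur → does not occur.
Distribution tier fails [OR]: Outboard automatic transfer switch malfunctions=occurs, Standby utility transformer fails=occurs, Generator path down=not → at least one input occurs → occurs.
Bus B lost [AND]: Auxiliary PDU faulted=occurs, Bus A lost=not, Distribution tier fails=occurs → not all inputs occur → does not occur.
Data center power outage [OR]: Bus B lost=not, PDU 2 is down=not → no input occurs → does not occur.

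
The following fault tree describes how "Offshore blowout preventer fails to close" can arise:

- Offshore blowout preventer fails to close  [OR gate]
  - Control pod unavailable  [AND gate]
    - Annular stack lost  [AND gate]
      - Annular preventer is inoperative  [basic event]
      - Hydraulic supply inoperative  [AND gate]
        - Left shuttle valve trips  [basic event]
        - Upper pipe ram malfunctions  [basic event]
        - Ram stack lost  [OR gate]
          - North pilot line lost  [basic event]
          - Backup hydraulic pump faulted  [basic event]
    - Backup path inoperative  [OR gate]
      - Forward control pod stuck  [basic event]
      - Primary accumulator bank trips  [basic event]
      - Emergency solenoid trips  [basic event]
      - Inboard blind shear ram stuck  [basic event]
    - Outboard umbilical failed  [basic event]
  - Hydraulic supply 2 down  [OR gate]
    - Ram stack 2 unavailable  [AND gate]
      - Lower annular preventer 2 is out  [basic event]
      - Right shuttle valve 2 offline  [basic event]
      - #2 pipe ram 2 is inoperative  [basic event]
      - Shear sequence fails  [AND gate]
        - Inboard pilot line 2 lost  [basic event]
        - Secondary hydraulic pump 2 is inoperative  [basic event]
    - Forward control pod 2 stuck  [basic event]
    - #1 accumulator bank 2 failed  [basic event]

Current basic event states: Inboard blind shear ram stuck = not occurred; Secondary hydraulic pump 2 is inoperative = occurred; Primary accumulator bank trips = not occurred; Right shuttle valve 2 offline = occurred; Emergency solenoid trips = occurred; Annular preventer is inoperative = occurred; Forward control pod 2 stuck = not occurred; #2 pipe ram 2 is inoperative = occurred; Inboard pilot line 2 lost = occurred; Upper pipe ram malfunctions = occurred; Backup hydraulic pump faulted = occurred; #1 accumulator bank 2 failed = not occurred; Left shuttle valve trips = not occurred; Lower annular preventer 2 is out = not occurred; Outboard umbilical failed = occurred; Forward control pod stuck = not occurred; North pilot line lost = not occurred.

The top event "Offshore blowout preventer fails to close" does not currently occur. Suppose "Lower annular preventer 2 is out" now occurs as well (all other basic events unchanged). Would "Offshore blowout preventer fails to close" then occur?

Counterfactual: set "Lower annular preventer 2 is out" to occurred.
Ram stack lost [OR]: North pilot line lost=not, Backup hydraulic pump faulted=occurs → at least one input occurs → occurs.
Hydraulic supply inoperative [AND]: Left shuttle valve trips=not, Upper pipe ram malfunctions=occurs, Ram stack lost=occurs → not all inputs occur → does not occur.
Annular stack lost [AND]: Annular preventer is inoperative=occurs, Hydraulic supply inoperative=not → not all inputs occur → does not occur.
Backup path inoperative [OR]: Forward control pod stuck=not, Primary accumulator bank trips=not, Emergency solenoid trips=occurs, Inboard blind shear ram stuck=not → at least one input occurs → occurs.
Control pod unavailable [AND]: Annular stack lost=not, Backup path inoperative=occurs, Outboard umbilical failed=occurs → not all inputs occur → does not occur.
Shear sequence fails [AND]: Inboard pilot line 2 lost=occurs, Secondary hydraulic pump 2 is inoperative=occurs → all inputs occur → occurs.
Ram stack 2 unavailable [AND]: Lower annular preventer 2 is out=occurs, Right shuttle valve 2 offline=occurs, #2 pipe ram 2 is inoperative=occurs, Shear sequence fails=occurs → all inputs occur → occurs.
Hydraulic supply 2 down [OR]: Ram stack 2 unavailable=occurs, Forward control pod 2 stuck=not, #1 accumulator bank 2 failed=not → at least one input occurs → occurs.
Offshore blowout preventer fails to close [OR]: Control pod unavailable=not, Hydraulic supply 2 down=occurs → at least one input occurs → occurs.

Yes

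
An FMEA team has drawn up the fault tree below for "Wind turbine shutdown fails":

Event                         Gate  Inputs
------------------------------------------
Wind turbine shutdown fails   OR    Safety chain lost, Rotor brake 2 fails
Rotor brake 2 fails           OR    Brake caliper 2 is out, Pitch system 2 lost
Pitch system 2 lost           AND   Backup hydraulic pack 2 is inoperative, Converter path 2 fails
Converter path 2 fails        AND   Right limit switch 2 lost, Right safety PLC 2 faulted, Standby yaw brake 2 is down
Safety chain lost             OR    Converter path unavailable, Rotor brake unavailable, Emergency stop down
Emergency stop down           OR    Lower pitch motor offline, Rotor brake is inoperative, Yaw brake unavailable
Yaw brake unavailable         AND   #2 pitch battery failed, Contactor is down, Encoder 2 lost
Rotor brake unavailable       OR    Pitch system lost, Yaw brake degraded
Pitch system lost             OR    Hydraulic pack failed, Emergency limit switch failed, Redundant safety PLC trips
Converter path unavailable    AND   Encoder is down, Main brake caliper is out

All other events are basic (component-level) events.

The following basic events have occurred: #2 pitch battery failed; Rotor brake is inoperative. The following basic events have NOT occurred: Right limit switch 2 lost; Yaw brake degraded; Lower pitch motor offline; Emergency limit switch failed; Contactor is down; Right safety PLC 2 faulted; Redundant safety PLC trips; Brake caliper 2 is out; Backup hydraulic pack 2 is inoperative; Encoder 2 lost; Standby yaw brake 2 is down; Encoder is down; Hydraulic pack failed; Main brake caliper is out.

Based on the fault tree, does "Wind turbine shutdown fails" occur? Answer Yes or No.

Yes

Converter path unavailable [AND]: Encoder is down=not, Main brake caliper is out=not → not all inputs occur → does not occur.
Pitch system lost [OR]: Hydraulic pack failed=not, Emergency limit switch failed=not, Redundant safety PLC trips=not → no input occurs → does not occur.
Rotor brake unavailable [OR]: Pitch system lost=not, Yaw brake degraded=not → no input occurs → does not occur.
Yaw brake unavailable [AND]: #2 pitch battery failed=occurs, Contactor is down=not, Encoder 2 lost=not → not all inputs occur → does not occur.
Emergency stop down [OR]: Lower pitch motor offline=not, Rotor brake is inoperative=occurs, Yaw brake unavailable=not → at least one input occurs → occurs.
Safety chain lost [OR]: Converter path unavailable=not, Rotor brake unavailable=not, Emergency stop down=occurs → at least one input occurs → occurs.
Converter path 2 fails [AND]: Right limit switch 2 lost=not, Right safety PLC 2 faulted=not, Standby yaw brake 2 is down=not → not all inputs occur → does not occur.
Pitch system 2 lost [AND]: Backup hydraulic pack 2 is inoperative=not, Converter path 2 fails=not → not all inputs occur → does not occur.
Rotor brake 2 fails [OR]: Brake caliper 2 is out=not, Pitch system 2 lost=not → no input occurs → does not occur.
Wind turbine shutdown fails [OR]: Safety chain lost=occurs, Rotor brake 2 fails=not → at least one input occurs → occurs.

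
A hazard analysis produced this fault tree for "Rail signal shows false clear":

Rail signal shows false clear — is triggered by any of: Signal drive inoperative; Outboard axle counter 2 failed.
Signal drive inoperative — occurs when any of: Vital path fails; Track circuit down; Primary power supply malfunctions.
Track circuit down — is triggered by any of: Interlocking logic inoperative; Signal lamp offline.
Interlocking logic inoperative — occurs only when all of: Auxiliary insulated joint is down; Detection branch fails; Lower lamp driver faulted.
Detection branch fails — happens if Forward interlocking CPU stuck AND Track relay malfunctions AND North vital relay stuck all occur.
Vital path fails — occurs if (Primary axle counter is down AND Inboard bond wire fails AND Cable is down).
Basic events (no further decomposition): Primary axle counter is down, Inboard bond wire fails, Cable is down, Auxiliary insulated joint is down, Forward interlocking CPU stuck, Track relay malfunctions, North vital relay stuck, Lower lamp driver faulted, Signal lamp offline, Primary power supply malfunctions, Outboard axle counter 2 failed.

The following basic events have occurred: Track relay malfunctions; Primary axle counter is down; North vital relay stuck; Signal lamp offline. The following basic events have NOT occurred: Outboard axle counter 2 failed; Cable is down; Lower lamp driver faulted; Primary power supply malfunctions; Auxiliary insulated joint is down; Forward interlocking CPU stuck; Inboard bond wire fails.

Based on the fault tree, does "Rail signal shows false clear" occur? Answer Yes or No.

Yes

Vital path fails [AND]: Primary axle counter is down=occurs, Inboard bond wire fails=not, Cable is down=not → not all inputs occur → does not occur.
Detection branch fails [AND]: Forward interlocking CPU stuck=not, Track relay malfunctions=occurs, North vital relay stuck=occurs → not all inputs occur → does not occur.
Interlocking logic inoperative [AND]: Auxiliary insulated joint is down=not, Detection branch fails=not, Lower lamp driver faulted=not → not all inputs occur → does not occur.
Track circuit down [OR]: Interlocking logic inoperative=not, Signal lamp offline=occurs → at least one input occurs → occurs.
Signal drive inoperative [OR]: Vital path fails=not, Track circuit down=occurs, Primary power supply malfunctions=not → at least one input occurs → occurs.
Rail signal shows false clear [OR]: Signal drive inoperative=occurs, Outboard axle counter 2 failed=not → at least one input occurs → occurs.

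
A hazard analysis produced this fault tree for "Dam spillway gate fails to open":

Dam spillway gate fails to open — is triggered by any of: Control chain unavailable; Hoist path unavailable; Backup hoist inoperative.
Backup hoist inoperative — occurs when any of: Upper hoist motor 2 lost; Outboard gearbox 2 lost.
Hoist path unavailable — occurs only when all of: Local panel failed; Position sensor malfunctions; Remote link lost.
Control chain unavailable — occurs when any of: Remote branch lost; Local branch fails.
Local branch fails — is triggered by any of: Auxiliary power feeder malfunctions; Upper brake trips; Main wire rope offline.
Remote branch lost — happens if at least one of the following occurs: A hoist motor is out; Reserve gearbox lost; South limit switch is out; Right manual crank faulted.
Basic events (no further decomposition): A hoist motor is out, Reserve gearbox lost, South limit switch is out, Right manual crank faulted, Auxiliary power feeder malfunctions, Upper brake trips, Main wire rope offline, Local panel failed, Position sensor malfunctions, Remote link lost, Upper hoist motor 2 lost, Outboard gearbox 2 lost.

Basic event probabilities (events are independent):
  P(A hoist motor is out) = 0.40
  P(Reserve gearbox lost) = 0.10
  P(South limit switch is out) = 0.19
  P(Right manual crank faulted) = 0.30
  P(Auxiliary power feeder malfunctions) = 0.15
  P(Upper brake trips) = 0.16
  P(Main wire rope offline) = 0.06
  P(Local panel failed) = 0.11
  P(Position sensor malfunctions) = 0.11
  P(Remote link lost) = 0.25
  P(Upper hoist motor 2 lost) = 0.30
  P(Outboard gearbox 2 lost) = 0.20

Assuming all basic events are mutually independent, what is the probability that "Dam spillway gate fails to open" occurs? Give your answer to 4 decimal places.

0.8853

P(Remote branch lost) [OR] = 1 − (1−0.40) × (1−0.10) × (1−0.19) × (1−0.30) = 0.693820
P(Local branch fails) [OR] = 1 − (1−0.15) × (1−0.16) × (1−0.06) = 0.328840
P(Control chain unavailable) [OR] = 1 − (1−0.693820) × (1−0.328840) = 0.794504
P(Hoist path unavailable) [AND] = 0.11 × 0.11 × 0.25 = 0.003025
P(Backup hoist inoperative) [OR] = 1 − (1−0.30) × (1−0.20) = 0.440000
P(Dam spillway gate fails to open) [OR] = 1 − (1−0.794504) × (1−0.003025) × (1−0.440000) = 0.885270
Rounded to 4 decimal places: P(Dam spillway gate fails to open) ≈ 0.8853.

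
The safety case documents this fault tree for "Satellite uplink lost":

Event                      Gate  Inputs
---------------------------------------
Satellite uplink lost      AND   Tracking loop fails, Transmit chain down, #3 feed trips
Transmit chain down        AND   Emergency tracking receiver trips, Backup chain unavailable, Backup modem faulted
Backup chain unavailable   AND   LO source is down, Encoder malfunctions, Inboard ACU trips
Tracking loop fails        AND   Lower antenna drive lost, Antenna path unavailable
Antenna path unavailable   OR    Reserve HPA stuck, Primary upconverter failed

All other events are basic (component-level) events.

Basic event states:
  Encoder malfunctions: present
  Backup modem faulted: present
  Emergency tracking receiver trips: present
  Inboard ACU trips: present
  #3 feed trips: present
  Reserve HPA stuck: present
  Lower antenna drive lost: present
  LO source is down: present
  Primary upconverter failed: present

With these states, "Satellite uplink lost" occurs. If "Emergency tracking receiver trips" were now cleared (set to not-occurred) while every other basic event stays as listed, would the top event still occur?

No

Counterfactual: set "Emergency tracking receiver trips" to not occurred.
Antenna path unavailable [OR]: Reserve HPA stuck=occurs, Primary upconverter failed=occurs → at least one input occurs → occurs.
Tracking loop fails [AND]: Lower antenna drive lost=occurs, Antenna path unavailable=occurs → all inputs occur → occurs.
Backup chain unavailable [AND]: LO source is down=occurs, Encoder malfunctions=occurs, Inboard ACU trips=occurs → all inputs occur → occurs.
Transmit chain down [AND]: Emergency tracking receiver trips=not, Backup chain unavailable=occurs, Backup modem faulted=occurs → not all inputs occur → does not occur.
Satellite uplink lost [AND]: Tracking loop fails=occurs, Transmit chain down=not, #3 feed trips=occurs → not all inputs occur → does not occur.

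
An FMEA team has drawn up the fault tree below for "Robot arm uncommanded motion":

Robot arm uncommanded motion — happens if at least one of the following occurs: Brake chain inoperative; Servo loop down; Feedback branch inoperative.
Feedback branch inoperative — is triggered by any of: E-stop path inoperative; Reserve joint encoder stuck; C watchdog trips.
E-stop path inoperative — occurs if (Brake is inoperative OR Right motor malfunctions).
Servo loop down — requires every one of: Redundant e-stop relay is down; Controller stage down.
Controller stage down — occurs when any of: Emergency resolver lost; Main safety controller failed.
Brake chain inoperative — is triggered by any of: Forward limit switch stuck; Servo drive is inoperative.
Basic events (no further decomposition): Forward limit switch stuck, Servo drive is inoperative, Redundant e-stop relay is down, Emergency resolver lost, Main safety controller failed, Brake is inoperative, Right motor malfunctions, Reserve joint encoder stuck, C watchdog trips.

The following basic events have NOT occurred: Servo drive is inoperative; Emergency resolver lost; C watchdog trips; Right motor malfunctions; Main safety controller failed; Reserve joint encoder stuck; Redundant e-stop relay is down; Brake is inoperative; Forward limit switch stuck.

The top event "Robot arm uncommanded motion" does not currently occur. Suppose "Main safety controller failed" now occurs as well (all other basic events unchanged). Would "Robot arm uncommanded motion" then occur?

No

Counterfactual: set "Main safety controller failed" to occurred.
Brake chain inoperative [OR]: Forward limit switch stuck=not, Servo drive is inoperative=not → no input occurs → does not occur.
Controller stage down [OR]: Emergency resolver lost=not, Main safety controller failed=occurs → at least one input occurs → occurs.
Servo loop down [AND]: Redundant e-stop relay is down=not, Controller stage down=occurs → not all inputs occur → does not occur.
E-stop path inoperative [OR]: Brake is inoperative=not, Right motor malfunctions=not → no input occurs → does not occur.
Feedback branch inoperative [OR]: E-stop path inoperative=not, Reserve joint encoder stuck=not, C watchdog trips=not → no input occurs → does not occur.
Robot arm uncommanded motion [OR]: Brake chain inoperative=not, Servo loop down=not, Feedback branch inoperative=not → no input occurs → does not occur.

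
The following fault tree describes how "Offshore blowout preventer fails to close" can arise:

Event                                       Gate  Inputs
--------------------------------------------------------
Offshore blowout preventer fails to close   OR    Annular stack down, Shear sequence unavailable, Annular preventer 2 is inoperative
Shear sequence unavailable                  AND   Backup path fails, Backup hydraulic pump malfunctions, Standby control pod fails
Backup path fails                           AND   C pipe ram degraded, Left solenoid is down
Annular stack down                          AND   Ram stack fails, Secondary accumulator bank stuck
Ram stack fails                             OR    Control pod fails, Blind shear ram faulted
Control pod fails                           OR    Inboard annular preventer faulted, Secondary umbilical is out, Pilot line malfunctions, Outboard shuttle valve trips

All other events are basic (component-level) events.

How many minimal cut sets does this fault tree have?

Control pod fails [OR]: union of children's cut sets → 4 cut set(s).
Ram stack fails [OR]: union of children's cut sets → 5 cut set(s).
Annular stack down [AND]: one cut set from each child combined → 5 × 1 = 5 cut set(s).
Backup path fails [AND]: one cut set from each child combined → 1 × 1 = 1 cut set(s).
Shear sequence unavailable [AND]: one cut set from each child combined → 1 × 1 × 1 = 1 cut set(s).
Offshore blowout preventer fails to close [OR]: union of children's cut sets → 7 cut set(s).
Minimal cut sets: {Inboard annular preventer faulted, Secondary accumulator bank stuck}; {Secondary accumulator bank stuck, Secondary umbilical is out}; {Pilot line malfunctions, Secondary accumulator bank stuck}; {Outboard shuttle valve trips, Secondary accumulator bank stuck}; {Blind shear ram faulted, Secondary accumulator bank stuck}; {Backup hydraulic pump malfunctions, C pipe ram degraded, Left solenoid is down, Standby control pod fails}; {Annular preventer 2 is inoperative}.

7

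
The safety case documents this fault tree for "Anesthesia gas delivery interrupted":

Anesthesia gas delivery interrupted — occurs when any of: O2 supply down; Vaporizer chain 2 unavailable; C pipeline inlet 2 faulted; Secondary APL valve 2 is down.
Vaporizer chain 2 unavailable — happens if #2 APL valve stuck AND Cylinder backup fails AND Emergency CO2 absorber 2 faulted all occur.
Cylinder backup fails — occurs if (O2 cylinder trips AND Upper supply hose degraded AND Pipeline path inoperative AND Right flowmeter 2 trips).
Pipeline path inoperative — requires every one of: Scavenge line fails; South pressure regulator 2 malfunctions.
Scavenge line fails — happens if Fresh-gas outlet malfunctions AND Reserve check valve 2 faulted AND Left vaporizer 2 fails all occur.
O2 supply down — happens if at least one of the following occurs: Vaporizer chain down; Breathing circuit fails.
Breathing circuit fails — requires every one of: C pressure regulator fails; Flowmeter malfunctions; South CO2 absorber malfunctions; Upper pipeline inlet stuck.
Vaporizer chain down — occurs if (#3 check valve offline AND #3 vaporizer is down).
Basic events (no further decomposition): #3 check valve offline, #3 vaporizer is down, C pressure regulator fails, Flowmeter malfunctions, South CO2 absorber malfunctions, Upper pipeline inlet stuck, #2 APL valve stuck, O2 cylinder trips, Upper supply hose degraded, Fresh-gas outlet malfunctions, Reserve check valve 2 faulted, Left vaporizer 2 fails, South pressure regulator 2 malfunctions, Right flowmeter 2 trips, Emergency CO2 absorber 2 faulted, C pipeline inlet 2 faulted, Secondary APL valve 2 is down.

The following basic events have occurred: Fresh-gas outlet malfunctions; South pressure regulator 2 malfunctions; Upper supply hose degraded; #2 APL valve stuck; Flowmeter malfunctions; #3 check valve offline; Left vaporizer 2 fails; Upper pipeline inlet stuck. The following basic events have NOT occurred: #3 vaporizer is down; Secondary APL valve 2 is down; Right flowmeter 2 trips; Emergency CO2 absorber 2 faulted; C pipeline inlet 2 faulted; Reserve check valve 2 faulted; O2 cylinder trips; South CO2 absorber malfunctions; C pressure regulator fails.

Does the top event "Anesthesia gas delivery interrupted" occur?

No

Vaporizer chain down [AND]: #3 check valve offline=occurs, #3 vaporizer is down=not → not all inputs occur → does not occur.
Breathing circuit fails [AND]: C pressure regulator fails=not, Flowmeter malfunctions=occurs, South CO2 absorber malfunctions=not, Upper pipeline inlet stuck=occurs → not all inputs occur → does not occur.
O2 supply down [OR]: Vaporizer chain down=not, Breathing circuit fails=not → no input occurs → does not occur.
Scavenge line fails [AND]: Fresh-gas outlet malfunctions=occurs, Reserve check valve 2 faulted=not, Left vaporizer 2 fails=occurs → not all inputs occur → does not occur.
Pipeline path inoperative [AND]: Scavenge line fails=not, South pressure regulator 2 malfunctions=occurs → not all inputs occur → does not occur.
Cylinder backup fails [AND]: O2 cylinder trips=not, Upper supply hose degraded=occurs, Pipeline path inoperative=not, Right flowmeter 2 trips=not → not all inputs occur → does not occur.
Vaporizer chain 2 unavailable [AND]: #2 APL valve stuck=occurs, Cylinder backup fails=not, Emergency CO2 absorber 2 faulted=not → not all inputs occur → does not occur.
Anesthesia gas delivery interrupted [OR]: O2 supply down=not, Vaporizer chain 2 unavailable=not, C pipeline inlet 2 faulted=not, Secondary APL valve 2 is down=not → no input occurs → does not occur.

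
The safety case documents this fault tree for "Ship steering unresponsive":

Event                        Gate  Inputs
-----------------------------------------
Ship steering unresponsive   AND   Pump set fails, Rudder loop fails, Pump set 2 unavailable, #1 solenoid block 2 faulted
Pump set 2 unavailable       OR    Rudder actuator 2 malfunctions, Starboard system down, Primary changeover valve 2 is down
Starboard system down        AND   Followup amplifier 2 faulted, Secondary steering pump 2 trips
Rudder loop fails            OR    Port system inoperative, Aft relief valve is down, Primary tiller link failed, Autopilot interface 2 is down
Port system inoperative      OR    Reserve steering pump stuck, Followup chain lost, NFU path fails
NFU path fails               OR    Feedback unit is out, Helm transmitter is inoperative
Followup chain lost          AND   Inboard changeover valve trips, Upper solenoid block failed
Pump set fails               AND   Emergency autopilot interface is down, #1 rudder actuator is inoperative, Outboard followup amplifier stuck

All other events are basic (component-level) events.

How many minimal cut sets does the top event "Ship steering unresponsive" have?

Pump set fails [AND]: one cut set from each child combined → 1 × 1 × 1 = 1 cut set(s).
Followup chain lost [AND]: one cut set from each child combined → 1 × 1 = 1 cut set(s).
NFU path fails [OR]: union of children's cut sets → 2 cut set(s).
Port system inoperative [OR]: union of children's cut sets → 4 cut set(s).
Rudder loop fails [OR]: union of children's cut sets → 7 cut set(s).
Starboard system down [AND]: one cut set from each child combined → 1 × 1 = 1 cut set(s).
Pump set 2 unavailable [OR]: union of children's cut sets → 3 cut set(s).
Ship steering unresponsive [AND]: one cut set from each child combined → 1 × 7 × 3 × 1 = 21 cut set(s).

21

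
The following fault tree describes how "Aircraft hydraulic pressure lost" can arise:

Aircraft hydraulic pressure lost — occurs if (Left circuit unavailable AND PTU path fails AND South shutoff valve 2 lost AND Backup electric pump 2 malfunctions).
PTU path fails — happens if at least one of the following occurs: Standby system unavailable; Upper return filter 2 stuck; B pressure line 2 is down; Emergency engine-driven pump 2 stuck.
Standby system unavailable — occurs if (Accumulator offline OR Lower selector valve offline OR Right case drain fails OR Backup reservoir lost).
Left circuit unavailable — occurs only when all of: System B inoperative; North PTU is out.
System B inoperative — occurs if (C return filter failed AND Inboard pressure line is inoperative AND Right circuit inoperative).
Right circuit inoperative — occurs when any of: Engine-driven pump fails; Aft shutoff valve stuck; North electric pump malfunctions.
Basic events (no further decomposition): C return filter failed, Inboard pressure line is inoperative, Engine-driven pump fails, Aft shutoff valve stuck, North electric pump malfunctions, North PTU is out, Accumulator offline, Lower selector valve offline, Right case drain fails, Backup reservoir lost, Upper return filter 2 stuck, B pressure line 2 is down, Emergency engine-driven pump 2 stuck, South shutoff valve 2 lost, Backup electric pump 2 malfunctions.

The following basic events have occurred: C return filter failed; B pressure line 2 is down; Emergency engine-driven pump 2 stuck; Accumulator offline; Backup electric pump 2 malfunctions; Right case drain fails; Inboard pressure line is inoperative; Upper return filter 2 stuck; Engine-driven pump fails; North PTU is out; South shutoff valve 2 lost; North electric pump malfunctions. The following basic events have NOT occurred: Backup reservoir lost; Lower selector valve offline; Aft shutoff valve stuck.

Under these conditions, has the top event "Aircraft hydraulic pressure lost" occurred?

Yes

Right circuit inoperative [OR]: Engine-driven pump fails=occurs, Aft shutoff valve stuck=not, North electric pump malfunctions=occurs → at least one input occurs → occurs.
System B inoperative [AND]: C return filter failed=occurs, Inboard pressure line is inoperative=occurs, Right circuit inoperative=occurs → all inputs occur → occurs.
Left circuit unavailable [AND]: System B inoperative=occurs, North PTU is out=occurs → all inputs occur → occurs.
Standby system unavailable [OR]: Accumulator offline=occurs, Lower selector valve offline=not, Right case drain fails=occurs, Backup reservoir lost=not → at least one input occurs → occurs.
PTU path fails [OR]: Standby system unavailable=occurs, Upper return filter 2 stuck=occurs, B pressure line 2 is down=occurs, Emergency engine-driven pump 2 stuck=occurs → at least one input occurs → occurs.
Aircraft hydraulic pressure lost [AND]: Left circuit unavailable=occurs, PTU path fails=occurs, South shutoff valve 2 lost=occurs, Backup electric pump 2 malfunctions=occurs → all inputs occur → occurs.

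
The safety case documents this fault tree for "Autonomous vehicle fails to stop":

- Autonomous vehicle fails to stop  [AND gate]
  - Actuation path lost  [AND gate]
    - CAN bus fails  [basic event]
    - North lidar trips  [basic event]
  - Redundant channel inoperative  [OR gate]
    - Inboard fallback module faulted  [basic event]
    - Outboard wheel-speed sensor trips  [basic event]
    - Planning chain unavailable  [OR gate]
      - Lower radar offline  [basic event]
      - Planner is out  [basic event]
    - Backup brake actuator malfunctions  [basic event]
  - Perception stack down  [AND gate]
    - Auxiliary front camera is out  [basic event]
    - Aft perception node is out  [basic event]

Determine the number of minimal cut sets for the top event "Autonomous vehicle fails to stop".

5

Actuation path lost [AND]: one cut set from each child combined → 1 × 1 = 1 cut set(s).
Planning chain unavailable [OR]: union of children's cut sets → 2 cut set(s).
Redundant channel inoperative [OR]: union of children's cut sets → 5 cut set(s).
Perception stack down [AND]: one cut set from each child combined → 1 × 1 = 1 cut set(s).
Autonomous vehicle fails to stop [AND]: one cut set from each child combined → 1 × 5 × 1 = 5 cut set(s).
Minimal cut sets: {Aft perception node is out, Auxiliary front camera is out, CAN bus fails, Inboard fallback module faulted, North lidar trips}; {Aft perception node is out, Auxiliary front camera is out, CAN bus fails, North lidar trips, Outboard wheel-speed sensor trips}; {Aft perception node is out, Auxiliary front camera is out, CAN bus fails, Lower radar offline, North lidar trips}; {Aft perception node is out, Auxiliary front camera is out, CAN bus fails, North lidar trips, Planner is out}; {Aft perception node is out, Auxiliary front camera is out, Backup brake actuator malfunctions, CAN bus fails, North lidar trips}.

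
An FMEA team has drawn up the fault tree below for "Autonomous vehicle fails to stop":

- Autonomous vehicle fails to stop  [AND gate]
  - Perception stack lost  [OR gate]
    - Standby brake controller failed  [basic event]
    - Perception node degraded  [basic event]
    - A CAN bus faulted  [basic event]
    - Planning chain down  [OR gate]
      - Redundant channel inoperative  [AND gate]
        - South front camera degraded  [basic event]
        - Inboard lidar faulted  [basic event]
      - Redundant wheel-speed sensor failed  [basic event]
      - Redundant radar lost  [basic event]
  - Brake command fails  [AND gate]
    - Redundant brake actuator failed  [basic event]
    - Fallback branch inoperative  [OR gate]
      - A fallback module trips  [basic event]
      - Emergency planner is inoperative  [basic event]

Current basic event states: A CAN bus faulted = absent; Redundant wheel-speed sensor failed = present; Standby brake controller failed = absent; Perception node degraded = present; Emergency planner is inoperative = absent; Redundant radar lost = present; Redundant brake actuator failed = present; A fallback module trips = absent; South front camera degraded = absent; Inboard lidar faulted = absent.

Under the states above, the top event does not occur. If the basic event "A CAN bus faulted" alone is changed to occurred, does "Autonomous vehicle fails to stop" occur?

Counterfactual: set "A CAN bus faulted" to occurred.
Redundant channel inoperative [AND]: South front camera degraded=not, Inboard lidar faulted=not → not all inputs occur → does not occur.
Planning chain down [OR]: Redundant channel inoperative=not, Redundant wheel-speed sensor failed=occurs, Redundant radar lost=occurs → at least one input occurs → occurs.
Perception stack lost [OR]: Standby brake controller failed=not, Perception node degraded=occurs, A CAN bus faulted=occurs, Planning chain down=occurs → at least one input occurs → occurs.
Fallback branch inoperative [OR]: A fallback module trips=not, Emergency planner is inoperative=not → no input occurs → does not occur.
Brake command fails [AND]: Redundant brake actuator failed=occurs, Fallback branch inoperative=not → not all inputs occur → does not occur.
Autonomous vehicle fails to stop [AND]: Perception stack lost=occurs, Brake command fails=not → not all inputs occur → does not occur.

No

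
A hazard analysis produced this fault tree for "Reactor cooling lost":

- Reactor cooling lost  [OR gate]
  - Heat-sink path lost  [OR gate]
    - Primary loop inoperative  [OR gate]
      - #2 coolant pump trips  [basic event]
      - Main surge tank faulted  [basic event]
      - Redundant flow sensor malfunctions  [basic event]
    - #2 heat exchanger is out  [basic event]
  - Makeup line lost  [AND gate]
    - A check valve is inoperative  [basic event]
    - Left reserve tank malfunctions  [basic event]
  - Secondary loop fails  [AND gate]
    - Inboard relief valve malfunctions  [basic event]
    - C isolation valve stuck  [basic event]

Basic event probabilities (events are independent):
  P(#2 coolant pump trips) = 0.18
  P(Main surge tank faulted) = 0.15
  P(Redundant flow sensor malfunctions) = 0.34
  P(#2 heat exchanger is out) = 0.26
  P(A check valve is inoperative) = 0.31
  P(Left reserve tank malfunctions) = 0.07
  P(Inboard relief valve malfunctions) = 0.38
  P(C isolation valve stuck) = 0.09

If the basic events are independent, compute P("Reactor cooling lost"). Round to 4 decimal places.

0.6784

P(Primary loop inoperative) [OR] = 1 − (1−0.18) × (1−0.15) × (1−0.34) = 0.539980
P(Heat-sink path lost) [OR] = 1 − (1−0.539980) × (1−0.26) = 0.659585
P(Makeup line lost) [AND] = 0.31 × 0.07 = 0.021700
P(Secondary loop fails) [AND] = 0.38 × 0.09 = 0.034200
P(Reactor cooling lost) [OR] = 1 − (1−0.659585) × (1−0.021700) × (1−0.034200) = 0.678362
Rounded to 4 decimal places: P(Reactor cooling lost) ≈ 0.6784.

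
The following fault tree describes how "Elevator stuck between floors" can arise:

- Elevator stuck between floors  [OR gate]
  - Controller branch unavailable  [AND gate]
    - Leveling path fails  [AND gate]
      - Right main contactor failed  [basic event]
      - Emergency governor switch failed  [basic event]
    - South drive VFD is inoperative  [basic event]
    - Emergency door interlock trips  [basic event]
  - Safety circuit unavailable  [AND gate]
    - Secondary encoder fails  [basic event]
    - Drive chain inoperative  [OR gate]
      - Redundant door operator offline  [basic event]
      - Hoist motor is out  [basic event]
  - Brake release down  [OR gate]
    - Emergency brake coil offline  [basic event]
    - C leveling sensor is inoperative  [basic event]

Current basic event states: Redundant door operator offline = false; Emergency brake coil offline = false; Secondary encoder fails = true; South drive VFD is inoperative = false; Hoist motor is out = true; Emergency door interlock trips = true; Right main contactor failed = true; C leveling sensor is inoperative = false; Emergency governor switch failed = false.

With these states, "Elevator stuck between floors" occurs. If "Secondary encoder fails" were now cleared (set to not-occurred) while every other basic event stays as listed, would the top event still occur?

No

Counterfactual: set "Secondary encoder fails" to not occurred.
Leveling path fails [AND]: Right main contactor failed=occurs, Emergency governor switch failed=not → not all inputs occur → does not occur.
Controller branch unavailable [AND]: Leveling path fails=not, South drive VFD is inoperative=not, Emergency door interlock trips=occurs → not all inputs occur → does not occur.
Drive chain inoperative [OR]: Redundant door operator offline=not, Hoist motor is out=occurs → at least one input occurs → occurs.
Safety circuit unavailable [AND]: Secondary encoder fails=not, Drive chain inoperative=occurs → not all inputs occur → does not occur.
Brake release down [OR]: Emergency brake coil offline=not, C leveling sensor is inoperative=not → no input occurs → does not occur.
Elevator stuck between floors [OR]: Controller branch unavailable=not, Safety circuit unavailable=not, Brake release down=not → no input occurs → does not occur.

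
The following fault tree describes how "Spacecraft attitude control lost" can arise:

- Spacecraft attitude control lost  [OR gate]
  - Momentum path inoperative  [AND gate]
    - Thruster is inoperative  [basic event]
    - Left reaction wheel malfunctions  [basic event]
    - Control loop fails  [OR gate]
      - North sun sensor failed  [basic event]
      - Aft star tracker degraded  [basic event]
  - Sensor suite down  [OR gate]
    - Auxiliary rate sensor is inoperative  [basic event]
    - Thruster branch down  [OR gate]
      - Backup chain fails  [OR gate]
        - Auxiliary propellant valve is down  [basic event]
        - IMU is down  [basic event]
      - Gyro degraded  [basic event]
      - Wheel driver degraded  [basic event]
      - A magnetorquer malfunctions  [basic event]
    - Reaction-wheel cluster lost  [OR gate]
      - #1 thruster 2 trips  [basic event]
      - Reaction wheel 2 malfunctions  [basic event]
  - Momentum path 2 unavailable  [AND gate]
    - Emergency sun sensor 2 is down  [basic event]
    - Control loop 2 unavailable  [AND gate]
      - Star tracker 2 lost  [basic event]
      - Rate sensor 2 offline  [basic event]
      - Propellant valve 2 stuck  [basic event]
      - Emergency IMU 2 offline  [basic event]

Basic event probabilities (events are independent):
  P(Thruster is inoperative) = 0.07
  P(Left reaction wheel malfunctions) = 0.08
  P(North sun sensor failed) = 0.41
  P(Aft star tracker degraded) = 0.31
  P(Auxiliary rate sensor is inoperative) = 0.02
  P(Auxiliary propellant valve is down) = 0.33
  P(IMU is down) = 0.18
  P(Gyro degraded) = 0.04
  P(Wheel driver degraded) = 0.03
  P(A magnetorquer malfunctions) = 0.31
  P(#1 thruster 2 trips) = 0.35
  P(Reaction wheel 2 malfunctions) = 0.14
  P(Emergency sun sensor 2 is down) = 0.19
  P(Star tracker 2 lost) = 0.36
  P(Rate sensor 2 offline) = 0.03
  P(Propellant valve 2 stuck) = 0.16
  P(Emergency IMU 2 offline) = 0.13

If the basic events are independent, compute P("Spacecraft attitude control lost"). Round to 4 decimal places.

0.8073

P(Control loop fails) [OR] = 1 − (1−0.41) × (1−0.31) = 0.592900
P(Momentum path inoperative) [AND] = 0.07 × 0.08 × 0.592900 = 0.003320
P(Backup chain fails) [OR] = 1 − (1−0.33) × (1−0.18) = 0.450600
P(Thruster branch down) [OR] = 1 − (1−0.450600) × (1−0.04) × (1−0.03) × (1−0.31) = 0.646995
P(Reaction-wheel cluster lost) [OR] = 1 − (1−0.35) × (1−0.14) = 0.441000
P(Sensor suite down) [OR] = 1 − (1−0.02) × (1−0.646995) × (1−0.441000) = 0.806617
P(Control loop 2 unavailable) [AND] = 0.36 × 0.03 × 0.16 × 0.13 = 0.000225
P(Momentum path 2 unavailable) [AND] = 0.19 × 0.000225 = 0.000043
P(Spacecraft attitude control lost) [OR] = 1 − (1−0.003320) × (1−0.806617) × (1−0.000043) = 0.807267
Rounded to 4 decimal places: P(Spacecraft attitude control lost) ≈ 0.8073.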